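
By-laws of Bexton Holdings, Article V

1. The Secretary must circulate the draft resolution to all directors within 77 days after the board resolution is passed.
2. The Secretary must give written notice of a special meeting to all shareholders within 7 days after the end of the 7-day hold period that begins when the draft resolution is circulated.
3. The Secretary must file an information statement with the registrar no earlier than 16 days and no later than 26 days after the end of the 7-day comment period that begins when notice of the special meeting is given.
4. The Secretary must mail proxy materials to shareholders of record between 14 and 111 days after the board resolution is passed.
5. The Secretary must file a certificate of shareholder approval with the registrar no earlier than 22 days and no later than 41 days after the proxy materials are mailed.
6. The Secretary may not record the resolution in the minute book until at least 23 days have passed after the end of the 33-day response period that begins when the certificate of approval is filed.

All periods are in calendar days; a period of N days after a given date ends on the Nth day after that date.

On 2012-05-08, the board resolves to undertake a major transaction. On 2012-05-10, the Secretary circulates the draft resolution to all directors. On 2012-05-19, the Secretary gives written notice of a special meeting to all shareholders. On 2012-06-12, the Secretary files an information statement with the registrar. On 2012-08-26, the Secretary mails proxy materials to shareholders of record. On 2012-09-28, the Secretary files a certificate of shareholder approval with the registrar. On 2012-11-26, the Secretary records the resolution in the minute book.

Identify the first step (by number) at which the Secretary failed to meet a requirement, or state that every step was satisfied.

None — every step was satisfied

Step 1 — counting 77 days from 2012-05-08 (when the board resolution is passed) gives a deadline of 2012-07-24; 2012-05-10 is within that limit.
Step 2 — counting 7 days from 2012-05-17 (end of the 7-day hold period, which began when the draft resolution is circulated on 2012-05-10) gives a deadline of 2012-05-24; completed 2012-05-19, before the deadline.
Step 3 — 16 and 26 days from 2012-05-26 (end of the 7-day comment period, which began when notice of the special meeting is given on 2012-05-19) are 2012-06-11 and 2012-06-21 respectively; 2012-06-12 falls inside that range.
Step 4 — 14 and 111 days from 2012-05-08 (when the board resolution is passed) are 2012-05-22 and 2012-08-27 respectively; done 2012-08-26 — within the window.
Step 5 — 22 and 41 days from 2012-08-26 (when the proxy materials are mailed) are 2012-09-17 and 2012-10-06 respectively; done 2012-09-28 — within the window.
Step 6 — must wait 23 days from 2012-10-31 (end of the 33-day response period, which began when the certificate of approval is filed on 2012-09-28), so not before 2012-11-23; done 2012-11-26, after the minimum wait.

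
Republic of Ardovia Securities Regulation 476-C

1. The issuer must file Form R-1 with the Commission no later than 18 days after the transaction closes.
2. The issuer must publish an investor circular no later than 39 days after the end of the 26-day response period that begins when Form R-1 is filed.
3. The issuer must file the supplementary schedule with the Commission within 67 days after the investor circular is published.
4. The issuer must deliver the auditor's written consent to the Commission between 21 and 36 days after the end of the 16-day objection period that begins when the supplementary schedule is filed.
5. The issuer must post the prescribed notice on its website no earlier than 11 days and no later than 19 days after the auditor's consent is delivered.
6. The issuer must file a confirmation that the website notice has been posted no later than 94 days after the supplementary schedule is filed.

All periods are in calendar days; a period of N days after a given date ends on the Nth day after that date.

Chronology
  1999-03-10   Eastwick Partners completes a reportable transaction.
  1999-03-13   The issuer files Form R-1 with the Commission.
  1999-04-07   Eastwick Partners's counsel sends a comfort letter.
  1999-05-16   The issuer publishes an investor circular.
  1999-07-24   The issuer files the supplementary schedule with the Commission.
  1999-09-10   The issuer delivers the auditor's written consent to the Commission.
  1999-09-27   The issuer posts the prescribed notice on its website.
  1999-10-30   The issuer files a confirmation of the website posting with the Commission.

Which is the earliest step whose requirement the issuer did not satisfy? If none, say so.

Step 1: 18 days after 1999-03-10 (when the transaction closes) is 1999-03-28; done 1999-03-13 — timely.
Step 2: 39 days after 1999-04-08 (end of the 26-day response period, which began when Form R-1 is filed on 1999-03-13) is 1999-05-17; done 1999-05-16 — timely.
Step 3: 67 days after 1999-05-16 (when the investor circular is published) is 1999-07-22; not done until 1999-07-24, 2 days after the deadline.
Later steps need not be reached.

Step 3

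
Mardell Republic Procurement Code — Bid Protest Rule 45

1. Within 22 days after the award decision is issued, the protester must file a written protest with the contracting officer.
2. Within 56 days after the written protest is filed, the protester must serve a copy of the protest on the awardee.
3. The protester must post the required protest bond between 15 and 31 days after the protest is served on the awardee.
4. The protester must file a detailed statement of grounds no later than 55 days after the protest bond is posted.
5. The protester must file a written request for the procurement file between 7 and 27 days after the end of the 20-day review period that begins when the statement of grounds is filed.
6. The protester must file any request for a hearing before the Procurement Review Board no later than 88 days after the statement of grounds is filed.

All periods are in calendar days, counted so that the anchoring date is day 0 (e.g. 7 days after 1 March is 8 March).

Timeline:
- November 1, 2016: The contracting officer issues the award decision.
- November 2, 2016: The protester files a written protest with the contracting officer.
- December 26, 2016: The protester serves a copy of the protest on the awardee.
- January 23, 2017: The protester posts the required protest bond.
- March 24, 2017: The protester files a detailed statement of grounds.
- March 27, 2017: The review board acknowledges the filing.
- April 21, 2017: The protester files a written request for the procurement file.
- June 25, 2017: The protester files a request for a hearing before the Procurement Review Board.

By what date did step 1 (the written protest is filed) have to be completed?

Step 1 runs from November 1, 2016, when the award decision is issued. 22 days after November 1, 2016 is November 23, 2016.

November 23, 2016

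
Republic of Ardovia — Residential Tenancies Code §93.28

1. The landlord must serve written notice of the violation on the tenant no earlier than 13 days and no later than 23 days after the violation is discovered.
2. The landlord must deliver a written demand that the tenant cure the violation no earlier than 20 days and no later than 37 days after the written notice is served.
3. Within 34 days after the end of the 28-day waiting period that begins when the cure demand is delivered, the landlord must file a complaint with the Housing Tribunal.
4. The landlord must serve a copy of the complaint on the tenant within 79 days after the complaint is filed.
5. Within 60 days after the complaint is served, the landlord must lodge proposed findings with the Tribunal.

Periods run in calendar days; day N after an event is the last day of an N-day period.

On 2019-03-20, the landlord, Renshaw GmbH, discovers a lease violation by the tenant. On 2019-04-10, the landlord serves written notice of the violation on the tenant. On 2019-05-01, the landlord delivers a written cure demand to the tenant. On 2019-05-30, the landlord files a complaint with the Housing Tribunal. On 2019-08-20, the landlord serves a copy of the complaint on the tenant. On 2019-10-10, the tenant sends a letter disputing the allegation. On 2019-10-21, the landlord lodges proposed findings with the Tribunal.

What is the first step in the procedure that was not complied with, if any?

Step 1: the window is 13–23 days after 2019-03-20 (when the violation is discovered), so 2019-04-02 through 2019-04-12; done 2019-04-10 — within the window.
Step 2: the window is 20–37 days after 2019-04-10 (when the written notice is served), so 2019-04-30 through 2019-05-17; done 2019-05-01, which is between those dates.
Step 3: 34 days after 2019-05-29 (end of the 28-day waiting period, which began when the cure demand is delivered on 2019-05-01) is 2019-07-02; done 2019-05-30 — timely.
Step 4: 79 days after 2019-05-30 (when the complaint is filed) is 2019-08-17; 2019-08-20 misses that deadline by 3 days.
The procedure was therefore not followed at step 4.

Step 4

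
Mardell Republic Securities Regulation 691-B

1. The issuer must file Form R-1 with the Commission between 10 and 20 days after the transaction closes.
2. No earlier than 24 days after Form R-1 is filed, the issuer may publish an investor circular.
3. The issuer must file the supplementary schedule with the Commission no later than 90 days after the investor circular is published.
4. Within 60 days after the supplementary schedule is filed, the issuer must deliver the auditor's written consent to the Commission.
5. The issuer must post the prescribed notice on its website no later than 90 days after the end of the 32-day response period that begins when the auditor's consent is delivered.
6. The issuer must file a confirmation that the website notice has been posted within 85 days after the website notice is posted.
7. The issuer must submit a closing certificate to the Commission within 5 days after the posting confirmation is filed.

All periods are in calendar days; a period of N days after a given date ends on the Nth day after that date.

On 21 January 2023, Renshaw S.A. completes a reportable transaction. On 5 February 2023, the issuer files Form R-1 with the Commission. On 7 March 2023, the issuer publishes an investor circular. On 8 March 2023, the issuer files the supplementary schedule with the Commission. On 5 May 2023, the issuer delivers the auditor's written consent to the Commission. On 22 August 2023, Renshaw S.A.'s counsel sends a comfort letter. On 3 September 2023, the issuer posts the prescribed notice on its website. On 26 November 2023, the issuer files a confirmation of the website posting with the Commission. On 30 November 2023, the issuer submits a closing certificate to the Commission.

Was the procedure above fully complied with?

Yes

Step 1 — 10 and 20 days from 21 January 2023 (when the transaction closes) are 31 January 2023 and 10 February 2023 respectively; 5 February 2023 falls inside that range.
Step 2 — must wait 24 days from 5 February 2023 (when Form R-1 is filed), so not before 1 March 2023; done 7 March 2023 — permitted.
Step 3 — counting 90 days from 7 March 2023 (when the investor circular is published) gives a deadline of 5 June 2023; 8 March 2023 is within that limit.
Step 4 — counting 60 days from 8 March 2023 (when the supplementary schedule is filed) gives a deadline of 7 May 2023; done 5 May 2023 — timely.
Step 5 — counting 90 days from 6 June 2023 (end of the 32-day response period, which began when the auditor's consent is delivered on 5 May 2023) gives a deadline of 4 September 2023; completed 3 September 2023, before the deadline.
Step 6 — counting 85 days from 3 September 2023 (when the website notice is posted) gives a deadline of 27 November 2023; 26 November 2023 is within that limit.
Step 7 — counting 5 days from 26 November 2023 (when the posting confirmation is filed) gives a deadline of 1 December 2023; completed 30 November 2023, before the deadline.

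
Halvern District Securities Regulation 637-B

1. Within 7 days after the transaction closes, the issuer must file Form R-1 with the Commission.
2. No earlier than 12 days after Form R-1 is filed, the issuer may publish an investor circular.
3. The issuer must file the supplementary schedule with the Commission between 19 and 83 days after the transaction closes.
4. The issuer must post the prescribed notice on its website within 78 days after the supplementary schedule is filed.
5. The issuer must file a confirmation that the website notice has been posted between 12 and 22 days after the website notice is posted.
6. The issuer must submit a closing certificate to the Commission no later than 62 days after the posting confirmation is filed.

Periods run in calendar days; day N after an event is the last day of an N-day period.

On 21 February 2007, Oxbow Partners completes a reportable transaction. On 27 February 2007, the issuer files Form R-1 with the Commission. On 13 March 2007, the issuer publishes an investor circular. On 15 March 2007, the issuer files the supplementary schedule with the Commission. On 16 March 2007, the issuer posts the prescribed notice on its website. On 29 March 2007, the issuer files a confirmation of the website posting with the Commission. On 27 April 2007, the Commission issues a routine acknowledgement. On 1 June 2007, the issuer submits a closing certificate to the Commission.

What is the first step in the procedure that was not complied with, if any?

Step 6

(1) due by 21 February 2007 + 7 days = 28 February 2007; 27 February 2007 is within that limit.
(2) permitted from 27 February 2007 + 12 days = 11 March 2007 onward; 13 March 2007 is on or after that date.
(3) the permitted window runs from 21 February 2007 + 19 = 12 March 2007 to 21 February 2007 + 83 = 15 May 2007; done 15 March 2007, which is between those dates.
(4) due by 15 March 2007 + 78 days = 1 June 2007; completed 16 March 2007, before the deadline.
(5) the permitted window runs from 16 March 2007 + 12 = 28 March 2007 to 16 March 2007 + 22 = 7 April 2007; done 29 March 2007, which is between those dates.
(6) due by 29 March 2007 + 62 days = 30 May 2007; 1 June 2007 misses that deadline by 2 days.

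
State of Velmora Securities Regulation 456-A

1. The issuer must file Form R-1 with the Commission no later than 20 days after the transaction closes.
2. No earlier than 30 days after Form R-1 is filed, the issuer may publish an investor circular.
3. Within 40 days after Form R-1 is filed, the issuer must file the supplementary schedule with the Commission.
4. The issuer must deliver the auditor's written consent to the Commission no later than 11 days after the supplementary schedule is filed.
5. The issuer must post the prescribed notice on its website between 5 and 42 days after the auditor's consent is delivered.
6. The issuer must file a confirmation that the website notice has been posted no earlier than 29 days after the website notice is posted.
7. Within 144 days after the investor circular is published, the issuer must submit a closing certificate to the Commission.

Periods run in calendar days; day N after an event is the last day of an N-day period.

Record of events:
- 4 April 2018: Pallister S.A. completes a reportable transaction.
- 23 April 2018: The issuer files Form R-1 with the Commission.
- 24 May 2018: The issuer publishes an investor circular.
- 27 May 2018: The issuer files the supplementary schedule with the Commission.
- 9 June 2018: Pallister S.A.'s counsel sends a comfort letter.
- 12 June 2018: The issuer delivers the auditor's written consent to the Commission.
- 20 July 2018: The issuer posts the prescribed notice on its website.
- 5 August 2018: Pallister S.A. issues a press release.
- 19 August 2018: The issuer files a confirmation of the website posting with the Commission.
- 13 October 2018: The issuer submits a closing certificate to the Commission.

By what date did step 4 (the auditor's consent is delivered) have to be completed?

7 June 2018

Step 4 runs from 27 May 2018, when the supplementary schedule is filed. 11 days after 27 May 2018 is 7 June 2018.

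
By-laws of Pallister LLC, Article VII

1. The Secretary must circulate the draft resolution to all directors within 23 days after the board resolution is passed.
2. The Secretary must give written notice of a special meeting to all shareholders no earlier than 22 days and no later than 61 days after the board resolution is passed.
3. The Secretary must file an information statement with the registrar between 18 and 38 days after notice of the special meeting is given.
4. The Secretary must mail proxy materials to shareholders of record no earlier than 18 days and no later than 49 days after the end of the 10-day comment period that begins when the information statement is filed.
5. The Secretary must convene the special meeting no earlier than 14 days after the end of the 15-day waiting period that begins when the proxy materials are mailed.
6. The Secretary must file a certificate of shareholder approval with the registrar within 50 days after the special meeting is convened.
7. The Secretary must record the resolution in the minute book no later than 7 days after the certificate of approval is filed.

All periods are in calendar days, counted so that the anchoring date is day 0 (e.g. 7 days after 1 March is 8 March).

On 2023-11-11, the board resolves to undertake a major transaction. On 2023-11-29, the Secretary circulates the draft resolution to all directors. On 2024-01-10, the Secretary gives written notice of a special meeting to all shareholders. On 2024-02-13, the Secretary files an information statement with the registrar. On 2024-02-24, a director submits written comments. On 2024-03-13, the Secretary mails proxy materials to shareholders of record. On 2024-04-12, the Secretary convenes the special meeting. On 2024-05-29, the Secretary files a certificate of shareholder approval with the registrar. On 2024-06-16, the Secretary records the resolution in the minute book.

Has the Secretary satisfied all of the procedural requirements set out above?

(1) due by 2023-11-11 + 23 days = 2023-12-04; done 2023-11-29 — timely.
(2) the permitted window runs from 2023-11-11 + 22 = 2023-12-03 to 2023-11-11 + 61 = 2024-01-11; 2024-01-10 falls inside that range.
(3) the permitted window runs from 2024-01-10 + 18 = 2024-01-28 to 2024-01-10 + 38 = 2024-02-17; 2024-02-13 falls inside that range.
(4) the permitted window runs from 2024-02-23 + 18 = 2024-03-12 to 2024-02-23 + 49 = 2024-04-12; done 2024-03-13, which is between those dates.
(5) permitted from 2024-03-28 + 14 days = 2024-04-11 onward; done 2024-04-12, after the minimum wait.
(6) due by 2024-04-12 + 50 days = 2024-06-01; done 2024-05-29 — timely.
(7) due by 2024-05-29 + 7 days = 2024-06-05; 2024-06-16 misses that deadline by 11 days.

No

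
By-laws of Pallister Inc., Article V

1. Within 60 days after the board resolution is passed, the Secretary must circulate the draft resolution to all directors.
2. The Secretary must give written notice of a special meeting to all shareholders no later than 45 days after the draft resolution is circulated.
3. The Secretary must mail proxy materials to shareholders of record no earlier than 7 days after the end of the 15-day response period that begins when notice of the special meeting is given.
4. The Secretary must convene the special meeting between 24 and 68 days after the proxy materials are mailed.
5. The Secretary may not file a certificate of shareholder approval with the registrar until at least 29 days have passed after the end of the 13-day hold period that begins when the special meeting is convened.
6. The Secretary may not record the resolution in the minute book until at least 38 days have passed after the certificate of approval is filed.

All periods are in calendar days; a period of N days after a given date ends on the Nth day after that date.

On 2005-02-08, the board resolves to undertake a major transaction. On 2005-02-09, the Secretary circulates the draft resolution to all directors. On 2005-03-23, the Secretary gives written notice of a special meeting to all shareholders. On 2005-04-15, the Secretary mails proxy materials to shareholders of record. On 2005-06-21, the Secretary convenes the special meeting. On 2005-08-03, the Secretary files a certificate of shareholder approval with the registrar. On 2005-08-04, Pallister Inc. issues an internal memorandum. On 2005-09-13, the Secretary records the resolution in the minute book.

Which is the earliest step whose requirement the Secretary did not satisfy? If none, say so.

(1) due by 2005-02-08 + 60 days = 2005-04-09; completed 2005-02-09, before the deadline.
(2) due by 2005-02-09 + 45 days = 2005-03-26; completed 2005-03-23, before the deadline.
(3) permitted from 2005-04-07 + 7 days = 2005-04-14 onward; done 2005-04-15, after the minimum wait.
(4) the permitted window runs from 2005-04-15 + 24 = 2005-05-09 to 2005-04-15 + 68 = 2005-06-22; done 2005-06-21, which is between those dates.
(5) permitted from 2005-07-04 + 29 days = 2005-08-02 onward; 2005-08-03 is on or after that date.
(6) permitted from 2005-08-03 + 38 days = 2005-09-10 onward; done 2005-09-13, after the minimum wait.

None — every step was satisfied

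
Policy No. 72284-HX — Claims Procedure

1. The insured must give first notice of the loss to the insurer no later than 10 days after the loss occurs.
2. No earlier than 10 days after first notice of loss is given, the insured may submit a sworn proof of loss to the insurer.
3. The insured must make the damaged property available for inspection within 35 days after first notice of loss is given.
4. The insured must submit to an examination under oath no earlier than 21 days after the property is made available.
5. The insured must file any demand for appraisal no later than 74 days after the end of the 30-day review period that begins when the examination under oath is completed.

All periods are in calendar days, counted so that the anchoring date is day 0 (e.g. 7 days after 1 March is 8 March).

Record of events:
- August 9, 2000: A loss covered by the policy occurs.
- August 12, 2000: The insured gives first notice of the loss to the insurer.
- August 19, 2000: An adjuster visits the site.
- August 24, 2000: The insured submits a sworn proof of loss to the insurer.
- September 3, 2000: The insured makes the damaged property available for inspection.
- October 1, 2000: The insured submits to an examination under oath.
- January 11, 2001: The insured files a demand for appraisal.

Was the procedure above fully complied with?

Step 1: 10 days after August 9, 2000 (when the loss occurs) is August 19, 2000; August 12, 2000 is within that limit.
Step 2: the earliest permitted date is 10 days after August 12, 2000 (when first notice of loss is given), i.e. August 22, 2000; done August 24, 2000 — permitted.
Step 3: 35 days after August 12, 2000 (when first notice of loss is given) is September 16, 2000; done September 3, 2000 — timely.
Step 4: the earliest permitted date is 21 days after September 3, 2000 (when the property is made available), i.e. September 24, 2000; October 1, 2000 is on or after that date.
Step 5: 74 days after October 31, 2000 (end of the 30-day review period, which began when the examination under oath is completed on October 1, 2000) is January 13, 2001; January 11, 2001 is within that limit.

Yes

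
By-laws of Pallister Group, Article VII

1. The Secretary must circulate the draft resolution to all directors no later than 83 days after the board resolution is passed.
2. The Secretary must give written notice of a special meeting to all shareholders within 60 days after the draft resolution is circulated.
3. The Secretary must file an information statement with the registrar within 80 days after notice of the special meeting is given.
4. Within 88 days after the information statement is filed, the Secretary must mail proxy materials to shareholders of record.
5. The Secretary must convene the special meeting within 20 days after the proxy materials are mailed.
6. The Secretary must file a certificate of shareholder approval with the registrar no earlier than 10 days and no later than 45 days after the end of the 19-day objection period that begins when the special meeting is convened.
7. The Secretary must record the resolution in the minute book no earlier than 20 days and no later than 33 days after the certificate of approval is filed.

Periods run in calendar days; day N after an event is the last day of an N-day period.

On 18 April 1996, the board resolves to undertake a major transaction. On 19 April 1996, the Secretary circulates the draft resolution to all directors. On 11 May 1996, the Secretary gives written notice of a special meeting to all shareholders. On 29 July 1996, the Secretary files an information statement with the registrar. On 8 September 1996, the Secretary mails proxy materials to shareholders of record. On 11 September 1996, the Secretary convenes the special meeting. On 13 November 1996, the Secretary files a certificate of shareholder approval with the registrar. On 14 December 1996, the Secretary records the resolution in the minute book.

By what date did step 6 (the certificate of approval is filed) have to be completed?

The special meeting is convened on 11 September 1996; the 19-day objection period therefore ends 30 September 1996, and step 6 runs from that date. The window is 10–45 days after 30 September 1996; it closes on 14 November 1996.

14 November 1996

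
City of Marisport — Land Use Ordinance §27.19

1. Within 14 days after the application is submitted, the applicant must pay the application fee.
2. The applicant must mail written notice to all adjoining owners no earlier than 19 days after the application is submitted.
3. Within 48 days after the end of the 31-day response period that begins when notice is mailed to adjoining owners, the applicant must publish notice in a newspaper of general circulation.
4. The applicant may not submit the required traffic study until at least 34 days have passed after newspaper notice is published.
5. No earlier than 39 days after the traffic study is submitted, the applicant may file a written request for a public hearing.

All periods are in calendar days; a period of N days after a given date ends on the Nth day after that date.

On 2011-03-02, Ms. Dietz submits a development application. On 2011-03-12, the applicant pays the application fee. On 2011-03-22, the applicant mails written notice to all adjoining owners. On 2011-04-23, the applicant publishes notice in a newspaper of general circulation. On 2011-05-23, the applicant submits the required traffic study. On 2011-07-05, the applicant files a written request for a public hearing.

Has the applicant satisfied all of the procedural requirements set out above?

No

Step 1: 14 days after 2011-03-02 (when the application is submitted) is 2011-03-16; completed 2011-03-12, before the deadline.
Step 2: the earliest permitted date is 19 days after 2011-03-02 (when the application is submitted), i.e. 2011-03-21; done 2011-03-22 — permitted.
Step 3: 48 days after 2011-04-22 (end of the 31-day response period, which began when notice is mailed to adjoining owners on 2011-03-22) is 2011-06-09; completed 2011-04-23, before the deadline.
Step 4: the earliest permitted date is 34 days after 2011-04-23 (when newspaper notice is published), i.e. 2011-05-27; 2011-05-23 is 4 days before the earliest permitted date.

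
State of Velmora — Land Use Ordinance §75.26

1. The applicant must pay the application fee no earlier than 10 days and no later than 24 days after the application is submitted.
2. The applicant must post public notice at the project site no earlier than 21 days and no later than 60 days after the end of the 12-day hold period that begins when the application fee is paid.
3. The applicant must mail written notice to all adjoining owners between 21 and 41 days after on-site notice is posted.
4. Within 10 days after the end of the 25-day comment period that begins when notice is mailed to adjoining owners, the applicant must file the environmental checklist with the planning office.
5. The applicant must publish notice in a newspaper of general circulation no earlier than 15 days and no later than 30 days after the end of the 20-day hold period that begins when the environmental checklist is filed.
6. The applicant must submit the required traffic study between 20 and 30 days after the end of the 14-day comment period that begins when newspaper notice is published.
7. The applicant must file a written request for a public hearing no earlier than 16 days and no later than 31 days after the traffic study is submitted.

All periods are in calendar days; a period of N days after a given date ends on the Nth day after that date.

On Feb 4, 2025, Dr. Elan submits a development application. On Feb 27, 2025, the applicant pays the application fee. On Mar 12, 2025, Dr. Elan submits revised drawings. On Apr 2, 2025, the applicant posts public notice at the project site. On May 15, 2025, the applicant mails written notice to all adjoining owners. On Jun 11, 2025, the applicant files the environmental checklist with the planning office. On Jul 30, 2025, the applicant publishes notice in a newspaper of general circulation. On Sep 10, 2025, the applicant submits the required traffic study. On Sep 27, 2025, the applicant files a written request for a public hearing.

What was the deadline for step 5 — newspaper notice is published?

Jul 31, 2025

The environmental checklist is filed on Jun 11, 2025; the 20-day hold period therefore ends Jul 1, 2025, and step 5 runs from that date. The window is 15–30 days after Jul 1, 2025; it closes on Jul 31, 2025.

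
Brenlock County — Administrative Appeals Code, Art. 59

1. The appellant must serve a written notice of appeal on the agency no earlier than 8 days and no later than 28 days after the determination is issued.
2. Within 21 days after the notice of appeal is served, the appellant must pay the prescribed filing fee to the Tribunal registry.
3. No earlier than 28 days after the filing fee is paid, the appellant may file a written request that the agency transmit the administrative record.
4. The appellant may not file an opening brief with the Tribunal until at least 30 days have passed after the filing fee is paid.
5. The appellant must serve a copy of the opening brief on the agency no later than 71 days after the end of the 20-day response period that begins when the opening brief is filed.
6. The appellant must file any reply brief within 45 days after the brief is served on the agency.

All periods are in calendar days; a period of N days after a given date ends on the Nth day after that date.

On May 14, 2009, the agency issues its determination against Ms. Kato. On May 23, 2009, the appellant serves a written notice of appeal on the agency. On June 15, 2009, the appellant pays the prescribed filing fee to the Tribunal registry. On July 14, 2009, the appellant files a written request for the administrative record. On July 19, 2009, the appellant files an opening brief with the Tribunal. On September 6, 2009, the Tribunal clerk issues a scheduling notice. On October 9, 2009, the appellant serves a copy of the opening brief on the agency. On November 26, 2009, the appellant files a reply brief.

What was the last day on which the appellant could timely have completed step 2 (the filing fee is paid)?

June 13, 2009

Step 2 runs from May 23, 2009, when the notice of appeal is served. 21 days after May 23, 2009 is June 13, 2009.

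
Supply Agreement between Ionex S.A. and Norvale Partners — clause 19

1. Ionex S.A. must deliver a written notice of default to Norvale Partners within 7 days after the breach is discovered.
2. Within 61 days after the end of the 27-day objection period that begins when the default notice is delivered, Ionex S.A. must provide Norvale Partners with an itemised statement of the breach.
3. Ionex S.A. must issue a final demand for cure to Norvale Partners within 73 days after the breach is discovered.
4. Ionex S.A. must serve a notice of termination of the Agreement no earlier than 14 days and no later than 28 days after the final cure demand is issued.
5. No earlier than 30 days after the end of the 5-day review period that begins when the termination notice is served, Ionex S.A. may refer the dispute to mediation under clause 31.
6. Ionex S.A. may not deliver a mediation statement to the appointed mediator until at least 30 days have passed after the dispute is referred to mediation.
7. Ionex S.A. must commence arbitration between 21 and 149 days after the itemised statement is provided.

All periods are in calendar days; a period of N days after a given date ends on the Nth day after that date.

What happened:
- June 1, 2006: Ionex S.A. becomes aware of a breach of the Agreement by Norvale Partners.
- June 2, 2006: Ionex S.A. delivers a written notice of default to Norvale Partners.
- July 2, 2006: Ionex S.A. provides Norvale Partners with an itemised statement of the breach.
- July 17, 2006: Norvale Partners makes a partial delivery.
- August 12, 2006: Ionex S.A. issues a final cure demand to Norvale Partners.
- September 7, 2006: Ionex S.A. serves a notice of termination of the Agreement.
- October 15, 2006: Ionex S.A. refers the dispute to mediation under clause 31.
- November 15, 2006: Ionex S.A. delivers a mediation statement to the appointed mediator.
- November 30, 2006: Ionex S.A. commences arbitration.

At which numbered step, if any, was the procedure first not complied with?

Step 1: 7 days after June 1, 2006 (when the breach is discovered) is June 8, 2006; June 2, 2006 is within that limit.
Step 2: 61 days after June 29, 2006 (end of the 27-day objection period, which began when the default notice is delivered on June 2, 2006) is August 29, 2006; July 2, 2006 is within that limit.
Step 3: 73 days after June 1, 2006 (when the breach is discovered) is August 13, 2006; August 12, 2006 is within that limit.
Step 4: the window is 14–28 days after August 12, 2006 (when the final cure demand is issued), so August 26, 2006 through September 9, 2006; September 7, 2006 falls inside that range.
Step 5: the earliest permitted date is 30 days after September 12, 2006 (end of the 5-day review period, which began when the termination notice is served on September 7, 2006), i.e. October 12, 2006; done October 15, 2006 — permitted.
Step 6: the earliest permitted date is 30 days after October 15, 2006 (when the dispute is referred to mediation), i.e. November 14, 2006; done November 15, 2006 — permitted.
Step 7: the window is 21–149 days after July 2, 2006 (when the itemised statement is provided), so July 23, 2006 through November 28, 2006; November 30, 2006 is 2 days past the end of the window.
No need to go further; step 7 was not satisfied.

Step 7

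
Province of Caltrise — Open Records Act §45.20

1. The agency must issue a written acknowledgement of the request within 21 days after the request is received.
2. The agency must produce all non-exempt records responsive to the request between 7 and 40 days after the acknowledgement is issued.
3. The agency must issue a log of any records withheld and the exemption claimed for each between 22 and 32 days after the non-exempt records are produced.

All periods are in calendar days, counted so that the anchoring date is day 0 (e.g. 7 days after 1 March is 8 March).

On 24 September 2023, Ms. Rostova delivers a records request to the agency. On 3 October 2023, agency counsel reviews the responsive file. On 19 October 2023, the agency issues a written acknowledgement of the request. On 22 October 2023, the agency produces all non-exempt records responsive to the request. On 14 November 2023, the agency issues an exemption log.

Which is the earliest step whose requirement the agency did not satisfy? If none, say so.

Step 1

(1) due by 24 September 2023 + 21 days = 15 October 2023; not done until 19 October 2023, 4 days after the deadline.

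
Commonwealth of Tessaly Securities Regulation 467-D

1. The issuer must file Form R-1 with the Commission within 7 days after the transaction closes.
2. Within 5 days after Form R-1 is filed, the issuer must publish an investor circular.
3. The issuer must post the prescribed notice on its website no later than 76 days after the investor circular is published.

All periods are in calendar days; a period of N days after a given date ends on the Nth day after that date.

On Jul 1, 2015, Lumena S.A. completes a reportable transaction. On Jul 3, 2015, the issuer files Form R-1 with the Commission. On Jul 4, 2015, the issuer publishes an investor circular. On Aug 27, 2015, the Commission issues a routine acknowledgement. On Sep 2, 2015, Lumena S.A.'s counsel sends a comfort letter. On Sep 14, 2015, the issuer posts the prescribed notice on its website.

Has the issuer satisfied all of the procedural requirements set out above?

(1) due by Jul 1, 2015 + 7 days = Jul 8, 2015; done Jul 3, 2015 — timely.
(2) due by Jul 3, 2015 + 5 days = Jul 8, 2015; Jul 4, 2015 is within that limit.
(3) due by Jul 4, 2015 + 76 days = Sep 18, 2015; done Sep 14, 2015 — timely.

Yes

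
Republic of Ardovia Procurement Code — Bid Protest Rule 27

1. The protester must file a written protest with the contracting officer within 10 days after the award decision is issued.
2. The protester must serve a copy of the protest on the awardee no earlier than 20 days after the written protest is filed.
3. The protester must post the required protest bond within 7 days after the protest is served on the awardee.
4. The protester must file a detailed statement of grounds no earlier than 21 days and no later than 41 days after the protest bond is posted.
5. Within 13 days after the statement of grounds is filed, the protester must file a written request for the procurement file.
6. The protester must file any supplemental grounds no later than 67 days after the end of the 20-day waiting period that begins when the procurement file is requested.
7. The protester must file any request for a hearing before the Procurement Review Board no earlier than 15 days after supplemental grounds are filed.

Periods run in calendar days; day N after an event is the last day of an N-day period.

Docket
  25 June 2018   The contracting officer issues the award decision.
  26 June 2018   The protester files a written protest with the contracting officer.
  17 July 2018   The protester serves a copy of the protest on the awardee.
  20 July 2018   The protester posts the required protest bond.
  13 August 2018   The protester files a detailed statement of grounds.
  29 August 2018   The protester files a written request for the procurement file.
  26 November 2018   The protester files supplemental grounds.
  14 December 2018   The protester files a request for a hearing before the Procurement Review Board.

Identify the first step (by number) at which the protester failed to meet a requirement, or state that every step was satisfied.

Step 5

Step 1: 10 days after 25 June 2018 (when the award decision is issued) is 5 July 2018; completed 26 June 2018, before the deadline.
Step 2: the earliest permitted date is 20 days after 26 June 2018 (when the written protest is filed), i.e. 16 July 2018; done 17 July 2018 — permitted.
Step 3: 7 days after 17 July 2018 (when the protest is served on the awardee) is 24 July 2018; 20 July 2018 is within that limit.
Step 4: the window is 21–41 days after 20 July 2018 (when the protest bond is posted), so 10 August 2018 through 30 August 2018; 13 August 2018 falls inside that range.
Step 5: 13 days after 13 August 2018 (when the statement of grounds is filed) is 26 August 2018; done 29 August 2018 — 3 days late.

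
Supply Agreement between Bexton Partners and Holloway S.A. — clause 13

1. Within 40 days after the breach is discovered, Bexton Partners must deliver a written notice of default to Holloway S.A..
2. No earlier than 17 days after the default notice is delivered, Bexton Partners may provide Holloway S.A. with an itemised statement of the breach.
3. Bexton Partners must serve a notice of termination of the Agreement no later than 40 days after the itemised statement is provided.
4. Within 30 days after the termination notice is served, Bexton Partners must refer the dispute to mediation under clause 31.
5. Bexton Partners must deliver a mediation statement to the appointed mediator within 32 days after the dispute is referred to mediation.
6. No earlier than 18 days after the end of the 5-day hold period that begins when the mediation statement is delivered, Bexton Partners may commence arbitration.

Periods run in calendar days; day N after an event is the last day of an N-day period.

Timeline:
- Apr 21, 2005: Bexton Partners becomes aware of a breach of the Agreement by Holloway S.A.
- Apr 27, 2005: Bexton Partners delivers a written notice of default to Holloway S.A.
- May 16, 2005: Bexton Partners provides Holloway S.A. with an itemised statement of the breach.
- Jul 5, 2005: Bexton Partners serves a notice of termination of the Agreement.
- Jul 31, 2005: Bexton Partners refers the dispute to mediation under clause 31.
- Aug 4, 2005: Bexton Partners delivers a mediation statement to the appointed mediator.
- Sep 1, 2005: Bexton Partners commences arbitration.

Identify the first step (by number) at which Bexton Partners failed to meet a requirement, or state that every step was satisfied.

Step 3

Step 1: 40 days after Apr 21, 2005 (when the breach is discovered) is May 31, 2005; done Apr 27, 2005 — timely.
Step 2: the earliest permitted date is 17 days after Apr 27, 2005 (when the default notice is delivered), i.e. May 14, 2005; done May 16, 2005 — permitted.
Step 3: 40 days after May 16, 2005 (when the itemised statement is provided) is Jun 25, 2005; Jul 5, 2005 misses that deadline by 10 days.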